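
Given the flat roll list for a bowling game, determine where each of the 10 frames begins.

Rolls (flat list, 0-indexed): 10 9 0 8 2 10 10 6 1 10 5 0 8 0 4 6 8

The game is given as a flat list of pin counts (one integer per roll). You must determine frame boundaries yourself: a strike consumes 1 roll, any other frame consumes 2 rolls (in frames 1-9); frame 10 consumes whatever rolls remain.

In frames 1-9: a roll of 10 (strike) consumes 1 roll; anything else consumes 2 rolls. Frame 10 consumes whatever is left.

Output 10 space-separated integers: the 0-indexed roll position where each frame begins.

Frame 1 starts at roll index 0: roll=10 (strike), consumes 1 roll
Frame 2 starts at roll index 1: rolls=9,0 (sum=9), consumes 2 rolls
Frame 3 starts at roll index 3: rolls=8,2 (sum=10), consumes 2 rolls
Frame 4 starts at roll index 5: roll=10 (strike), consumes 1 roll
Frame 5 starts at roll index 6: roll=10 (strike), consumes 1 roll
Frame 6 starts at roll index 7: rolls=6,1 (sum=7), consumes 2 rolls
Frame 7 starts at roll index 9: roll=10 (strike), consumes 1 roll
Frame 8 starts at roll index 10: rolls=5,0 (sum=5), consumes 2 rolls
Frame 9 starts at roll index 12: rolls=8,0 (sum=8), consumes 2 rolls
Frame 10 starts at roll index 14: 3 remaining rolls

Answer: 0 1 3 5 6 7 9 10 12 14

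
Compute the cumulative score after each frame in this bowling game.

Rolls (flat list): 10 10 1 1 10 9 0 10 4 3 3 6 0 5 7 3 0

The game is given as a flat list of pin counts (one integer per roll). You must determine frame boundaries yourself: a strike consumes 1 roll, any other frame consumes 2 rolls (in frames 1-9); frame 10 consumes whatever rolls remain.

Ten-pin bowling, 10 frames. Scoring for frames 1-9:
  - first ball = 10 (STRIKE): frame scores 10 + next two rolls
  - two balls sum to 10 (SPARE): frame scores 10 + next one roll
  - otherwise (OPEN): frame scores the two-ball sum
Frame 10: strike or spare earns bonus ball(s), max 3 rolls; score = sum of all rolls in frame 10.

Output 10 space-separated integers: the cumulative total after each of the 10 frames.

Answer: 21 33 35 54 63 80 87 96 101 111

Derivation:
Frame 1: STRIKE. 10 + next two rolls (10+1) = 21. Cumulative: 21
Frame 2: STRIKE. 10 + next two rolls (1+1) = 12. Cumulative: 33
Frame 3: OPEN (1+1=2). Cumulative: 35
Frame 4: STRIKE. 10 + next two rolls (9+0) = 19. Cumulative: 54
Frame 5: OPEN (9+0=9). Cumulative: 63
Frame 6: STRIKE. 10 + next two rolls (4+3) = 17. Cumulative: 80
Frame 7: OPEN (4+3=7). Cumulative: 87
Frame 8: OPEN (3+6=9). Cumulative: 96
Frame 9: OPEN (0+5=5). Cumulative: 101
Frame 10: SPARE. Sum of all frame-10 rolls (7+3+0) = 10. Cumulative: 111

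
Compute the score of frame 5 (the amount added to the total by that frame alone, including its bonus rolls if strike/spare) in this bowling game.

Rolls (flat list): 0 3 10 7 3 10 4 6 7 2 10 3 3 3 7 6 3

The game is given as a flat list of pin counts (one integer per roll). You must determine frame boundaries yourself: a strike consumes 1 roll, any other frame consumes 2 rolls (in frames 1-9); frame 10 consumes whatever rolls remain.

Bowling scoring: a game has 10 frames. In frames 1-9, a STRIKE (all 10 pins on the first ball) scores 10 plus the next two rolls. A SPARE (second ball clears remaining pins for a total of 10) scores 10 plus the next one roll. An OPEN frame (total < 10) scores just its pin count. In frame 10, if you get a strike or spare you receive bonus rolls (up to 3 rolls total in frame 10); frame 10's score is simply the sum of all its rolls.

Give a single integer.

Answer: 17

Derivation:
Frame 1: OPEN (0+3=3). Cumulative: 3
Frame 2: STRIKE. 10 + next two rolls (7+3) = 20. Cumulative: 23
Frame 3: SPARE (7+3=10). 10 + next roll (10) = 20. Cumulative: 43
Frame 4: STRIKE. 10 + next two rolls (4+6) = 20. Cumulative: 63
Frame 5: SPARE (4+6=10). 10 + next roll (7) = 17. Cumulative: 80
Frame 6: OPEN (7+2=9). Cumulative: 89
Frame 7: STRIKE. 10 + next two rolls (3+3) = 16. Cumulative: 105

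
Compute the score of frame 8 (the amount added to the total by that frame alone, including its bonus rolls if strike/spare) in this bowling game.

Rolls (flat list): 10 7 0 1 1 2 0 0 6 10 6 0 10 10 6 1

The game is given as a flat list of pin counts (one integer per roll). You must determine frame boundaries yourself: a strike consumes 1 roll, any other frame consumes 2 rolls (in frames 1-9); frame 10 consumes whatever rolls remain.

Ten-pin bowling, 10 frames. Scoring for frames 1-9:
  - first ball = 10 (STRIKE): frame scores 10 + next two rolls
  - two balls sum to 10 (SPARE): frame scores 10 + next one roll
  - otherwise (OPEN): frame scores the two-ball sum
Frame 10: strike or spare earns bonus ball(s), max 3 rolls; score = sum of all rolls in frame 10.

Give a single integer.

Frame 1: STRIKE. 10 + next two rolls (7+0) = 17. Cumulative: 17
Frame 2: OPEN (7+0=7). Cumulative: 24
Frame 3: OPEN (1+1=2). Cumulative: 26
Frame 4: OPEN (2+0=2). Cumulative: 28
Frame 5: OPEN (0+6=6). Cumulative: 34
Frame 6: STRIKE. 10 + next two rolls (6+0) = 16. Cumulative: 50
Frame 7: OPEN (6+0=6). Cumulative: 56
Frame 8: STRIKE. 10 + next two rolls (10+6) = 26. Cumulative: 82
Frame 9: STRIKE. 10 + next two rolls (6+1) = 17. Cumulative: 99
Frame 10: OPEN. Sum of all frame-10 rolls (6+1) = 7. Cumulative: 106

Answer: 26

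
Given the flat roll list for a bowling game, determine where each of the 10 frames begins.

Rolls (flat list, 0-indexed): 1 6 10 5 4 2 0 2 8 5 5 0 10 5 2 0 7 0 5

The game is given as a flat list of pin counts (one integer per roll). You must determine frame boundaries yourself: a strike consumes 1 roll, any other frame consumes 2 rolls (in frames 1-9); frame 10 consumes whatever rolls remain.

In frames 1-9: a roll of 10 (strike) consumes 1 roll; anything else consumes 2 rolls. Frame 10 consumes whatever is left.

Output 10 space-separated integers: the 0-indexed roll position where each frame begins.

Answer: 0 2 3 5 7 9 11 13 15 17

Derivation:
Frame 1 starts at roll index 0: rolls=1,6 (sum=7), consumes 2 rolls
Frame 2 starts at roll index 2: roll=10 (strike), consumes 1 roll
Frame 3 starts at roll index 3: rolls=5,4 (sum=9), consumes 2 rolls
Frame 4 starts at roll index 5: rolls=2,0 (sum=2), consumes 2 rolls
Frame 5 starts at roll index 7: rolls=2,8 (sum=10), consumes 2 rolls
Frame 6 starts at roll index 9: rolls=5,5 (sum=10), consumes 2 rolls
Frame 7 starts at roll index 11: rolls=0,10 (sum=10), consumes 2 rolls
Frame 8 starts at roll index 13: rolls=5,2 (sum=7), consumes 2 rolls
Frame 9 starts at roll index 15: rolls=0,7 (sum=7), consumes 2 rolls
Frame 10 starts at roll index 17: 2 remaining rolls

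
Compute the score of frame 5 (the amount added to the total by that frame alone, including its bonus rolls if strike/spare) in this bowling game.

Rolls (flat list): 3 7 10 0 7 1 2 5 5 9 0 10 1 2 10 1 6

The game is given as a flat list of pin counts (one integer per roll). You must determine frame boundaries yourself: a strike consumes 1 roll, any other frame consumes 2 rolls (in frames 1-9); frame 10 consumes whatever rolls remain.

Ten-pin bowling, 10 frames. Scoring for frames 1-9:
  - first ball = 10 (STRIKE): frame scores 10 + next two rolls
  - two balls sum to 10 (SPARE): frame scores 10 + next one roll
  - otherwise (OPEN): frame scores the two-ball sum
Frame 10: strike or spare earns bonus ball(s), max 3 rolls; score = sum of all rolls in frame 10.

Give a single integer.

Frame 1: SPARE (3+7=10). 10 + next roll (10) = 20. Cumulative: 20
Frame 2: STRIKE. 10 + next two rolls (0+7) = 17. Cumulative: 37
Frame 3: OPEN (0+7=7). Cumulative: 44
Frame 4: OPEN (1+2=3). Cumulative: 47
Frame 5: SPARE (5+5=10). 10 + next roll (9) = 19. Cumulative: 66
Frame 6: OPEN (9+0=9). Cumulative: 75
Frame 7: STRIKE. 10 + next two rolls (1+2) = 13. Cumulative: 88

Answer: 19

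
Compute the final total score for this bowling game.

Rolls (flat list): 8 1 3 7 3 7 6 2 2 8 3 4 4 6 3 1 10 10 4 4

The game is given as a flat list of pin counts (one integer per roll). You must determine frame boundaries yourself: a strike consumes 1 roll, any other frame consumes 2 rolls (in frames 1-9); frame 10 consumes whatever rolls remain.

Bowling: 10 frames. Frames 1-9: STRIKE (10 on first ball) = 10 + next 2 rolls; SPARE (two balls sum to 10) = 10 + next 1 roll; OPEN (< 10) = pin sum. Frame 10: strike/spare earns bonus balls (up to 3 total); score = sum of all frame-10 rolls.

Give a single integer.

Frame 1: OPEN (8+1=9). Cumulative: 9
Frame 2: SPARE (3+7=10). 10 + next roll (3) = 13. Cumulative: 22
Frame 3: SPARE (3+7=10). 10 + next roll (6) = 16. Cumulative: 38
Frame 4: OPEN (6+2=8). Cumulative: 46
Frame 5: SPARE (2+8=10). 10 + next roll (3) = 13. Cumulative: 59
Frame 6: OPEN (3+4=7). Cumulative: 66
Frame 7: SPARE (4+6=10). 10 + next roll (3) = 13. Cumulative: 79
Frame 8: OPEN (3+1=4). Cumulative: 83
Frame 9: STRIKE. 10 + next two rolls (10+4) = 24. Cumulative: 107
Frame 10: STRIKE. Sum of all frame-10 rolls (10+4+4) = 18. Cumulative: 125

Answer: 125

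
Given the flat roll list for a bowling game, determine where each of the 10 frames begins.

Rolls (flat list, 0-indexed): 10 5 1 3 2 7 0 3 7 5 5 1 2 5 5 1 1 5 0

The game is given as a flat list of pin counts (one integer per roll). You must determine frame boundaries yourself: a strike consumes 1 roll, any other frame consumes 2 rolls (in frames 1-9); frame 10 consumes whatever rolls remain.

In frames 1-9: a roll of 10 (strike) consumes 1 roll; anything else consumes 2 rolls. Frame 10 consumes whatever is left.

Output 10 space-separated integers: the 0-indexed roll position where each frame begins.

Frame 1 starts at roll index 0: roll=10 (strike), consumes 1 roll
Frame 2 starts at roll index 1: rolls=5,1 (sum=6), consumes 2 rolls
Frame 3 starts at roll index 3: rolls=3,2 (sum=5), consumes 2 rolls
Frame 4 starts at roll index 5: rolls=7,0 (sum=7), consumes 2 rolls
Frame 5 starts at roll index 7: rolls=3,7 (sum=10), consumes 2 rolls
Frame 6 starts at roll index 9: rolls=5,5 (sum=10), consumes 2 rolls
Frame 7 starts at roll index 11: rolls=1,2 (sum=3), consumes 2 rolls
Frame 8 starts at roll index 13: rolls=5,5 (sum=10), consumes 2 rolls
Frame 9 starts at roll index 15: rolls=1,1 (sum=2), consumes 2 rolls
Frame 10 starts at roll index 17: 2 remaining rolls

Answer: 0 1 3 5 7 9 11 13 15 17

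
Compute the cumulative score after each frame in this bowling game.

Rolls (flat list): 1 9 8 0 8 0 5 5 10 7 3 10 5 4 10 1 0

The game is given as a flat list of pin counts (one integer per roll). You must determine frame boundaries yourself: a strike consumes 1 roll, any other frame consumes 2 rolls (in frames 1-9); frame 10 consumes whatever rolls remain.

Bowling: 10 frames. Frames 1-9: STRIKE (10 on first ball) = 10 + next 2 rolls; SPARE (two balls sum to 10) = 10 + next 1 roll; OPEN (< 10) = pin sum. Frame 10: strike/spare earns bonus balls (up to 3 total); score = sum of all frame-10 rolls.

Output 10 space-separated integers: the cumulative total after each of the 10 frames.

Answer: 18 26 34 54 74 94 113 122 133 134

Derivation:
Frame 1: SPARE (1+9=10). 10 + next roll (8) = 18. Cumulative: 18
Frame 2: OPEN (8+0=8). Cumulative: 26
Frame 3: OPEN (8+0=8). Cumulative: 34
Frame 4: SPARE (5+5=10). 10 + next roll (10) = 20. Cumulative: 54
Frame 5: STRIKE. 10 + next two rolls (7+3) = 20. Cumulative: 74
Frame 6: SPARE (7+3=10). 10 + next roll (10) = 20. Cumulative: 94
Frame 7: STRIKE. 10 + next two rolls (5+4) = 19. Cumulative: 113
Frame 8: OPEN (5+4=9). Cumulative: 122
Frame 9: STRIKE. 10 + next two rolls (1+0) = 11. Cumulative: 133
Frame 10: OPEN. Sum of all frame-10 rolls (1+0) = 1. Cumulative: 134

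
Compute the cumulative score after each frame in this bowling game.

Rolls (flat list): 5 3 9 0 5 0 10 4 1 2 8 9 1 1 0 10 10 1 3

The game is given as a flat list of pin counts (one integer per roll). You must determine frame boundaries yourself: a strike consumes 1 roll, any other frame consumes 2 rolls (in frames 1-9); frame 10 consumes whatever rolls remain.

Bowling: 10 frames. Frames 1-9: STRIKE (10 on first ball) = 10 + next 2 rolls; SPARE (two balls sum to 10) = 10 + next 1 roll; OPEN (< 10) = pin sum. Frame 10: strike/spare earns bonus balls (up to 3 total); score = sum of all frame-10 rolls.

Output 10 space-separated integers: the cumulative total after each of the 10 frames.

Frame 1: OPEN (5+3=8). Cumulative: 8
Frame 2: OPEN (9+0=9). Cumulative: 17
Frame 3: OPEN (5+0=5). Cumulative: 22
Frame 4: STRIKE. 10 + next two rolls (4+1) = 15. Cumulative: 37
Frame 5: OPEN (4+1=5). Cumulative: 42
Frame 6: SPARE (2+8=10). 10 + next roll (9) = 19. Cumulative: 61
Frame 7: SPARE (9+1=10). 10 + next roll (1) = 11. Cumulative: 72
Frame 8: OPEN (1+0=1). Cumulative: 73
Frame 9: STRIKE. 10 + next two rolls (10+1) = 21. Cumulative: 94
Frame 10: STRIKE. Sum of all frame-10 rolls (10+1+3) = 14. Cumulative: 108

Answer: 8 17 22 37 42 61 72 73 94 108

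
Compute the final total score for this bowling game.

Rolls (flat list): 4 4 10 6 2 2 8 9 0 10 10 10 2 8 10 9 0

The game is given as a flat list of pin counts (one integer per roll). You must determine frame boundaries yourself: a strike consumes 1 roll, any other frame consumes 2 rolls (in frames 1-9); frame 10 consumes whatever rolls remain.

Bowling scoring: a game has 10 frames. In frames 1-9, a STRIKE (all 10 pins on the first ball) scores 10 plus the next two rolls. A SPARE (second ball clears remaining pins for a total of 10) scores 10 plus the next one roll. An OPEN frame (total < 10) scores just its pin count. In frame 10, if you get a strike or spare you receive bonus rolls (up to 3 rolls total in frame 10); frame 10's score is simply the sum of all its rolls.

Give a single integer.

Frame 1: OPEN (4+4=8). Cumulative: 8
Frame 2: STRIKE. 10 + next two rolls (6+2) = 18. Cumulative: 26
Frame 3: OPEN (6+2=8). Cumulative: 34
Frame 4: SPARE (2+8=10). 10 + next roll (9) = 19. Cumulative: 53
Frame 5: OPEN (9+0=9). Cumulative: 62
Frame 6: STRIKE. 10 + next two rolls (10+10) = 30. Cumulative: 92
Frame 7: STRIKE. 10 + next two rolls (10+2) = 22. Cumulative: 114
Frame 8: STRIKE. 10 + next two rolls (2+8) = 20. Cumulative: 134
Frame 9: SPARE (2+8=10). 10 + next roll (10) = 20. Cumulative: 154
Frame 10: STRIKE. Sum of all frame-10 rolls (10+9+0) = 19. Cumulative: 173

Answer: 173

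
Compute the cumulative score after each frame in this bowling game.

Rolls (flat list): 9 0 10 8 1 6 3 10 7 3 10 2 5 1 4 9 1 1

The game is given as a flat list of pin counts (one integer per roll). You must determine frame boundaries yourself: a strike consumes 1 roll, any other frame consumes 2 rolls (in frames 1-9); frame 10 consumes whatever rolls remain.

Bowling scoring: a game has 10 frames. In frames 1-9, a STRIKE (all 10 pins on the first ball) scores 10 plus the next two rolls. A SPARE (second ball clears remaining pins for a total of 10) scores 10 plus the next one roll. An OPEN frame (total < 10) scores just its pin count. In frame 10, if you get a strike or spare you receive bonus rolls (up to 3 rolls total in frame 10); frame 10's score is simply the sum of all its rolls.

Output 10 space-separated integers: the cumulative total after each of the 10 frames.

Frame 1: OPEN (9+0=9). Cumulative: 9
Frame 2: STRIKE. 10 + next two rolls (8+1) = 19. Cumulative: 28
Frame 3: OPEN (8+1=9). Cumulative: 37
Frame 4: OPEN (6+3=9). Cumulative: 46
Frame 5: STRIKE. 10 + next two rolls (7+3) = 20. Cumulative: 66
Frame 6: SPARE (7+3=10). 10 + next roll (10) = 20. Cumulative: 86
Frame 7: STRIKE. 10 + next two rolls (2+5) = 17. Cumulative: 103
Frame 8: OPEN (2+5=7). Cumulative: 110
Frame 9: OPEN (1+4=5). Cumulative: 115
Frame 10: SPARE. Sum of all frame-10 rolls (9+1+1) = 11. Cumulative: 126

Answer: 9 28 37 46 66 86 103 110 115 126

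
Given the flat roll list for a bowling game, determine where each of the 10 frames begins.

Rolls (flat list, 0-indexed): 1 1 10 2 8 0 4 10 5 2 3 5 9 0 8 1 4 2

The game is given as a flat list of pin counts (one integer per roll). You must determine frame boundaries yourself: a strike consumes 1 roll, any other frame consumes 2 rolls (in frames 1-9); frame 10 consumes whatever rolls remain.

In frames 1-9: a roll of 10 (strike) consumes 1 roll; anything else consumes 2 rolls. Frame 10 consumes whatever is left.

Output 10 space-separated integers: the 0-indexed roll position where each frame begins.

Frame 1 starts at roll index 0: rolls=1,1 (sum=2), consumes 2 rolls
Frame 2 starts at roll index 2: roll=10 (strike), consumes 1 roll
Frame 3 starts at roll index 3: rolls=2,8 (sum=10), consumes 2 rolls
Frame 4 starts at roll index 5: rolls=0,4 (sum=4), consumes 2 rolls
Frame 5 starts at roll index 7: roll=10 (strike), consumes 1 roll
Frame 6 starts at roll index 8: rolls=5,2 (sum=7), consumes 2 rolls
Frame 7 starts at roll index 10: rolls=3,5 (sum=8), consumes 2 rolls
Frame 8 starts at roll index 12: rolls=9,0 (sum=9), consumes 2 rolls
Frame 9 starts at roll index 14: rolls=8,1 (sum=9), consumes 2 rolls
Frame 10 starts at roll index 16: 2 remaining rolls

Answer: 0 2 3 5 7 8 10 12 14 16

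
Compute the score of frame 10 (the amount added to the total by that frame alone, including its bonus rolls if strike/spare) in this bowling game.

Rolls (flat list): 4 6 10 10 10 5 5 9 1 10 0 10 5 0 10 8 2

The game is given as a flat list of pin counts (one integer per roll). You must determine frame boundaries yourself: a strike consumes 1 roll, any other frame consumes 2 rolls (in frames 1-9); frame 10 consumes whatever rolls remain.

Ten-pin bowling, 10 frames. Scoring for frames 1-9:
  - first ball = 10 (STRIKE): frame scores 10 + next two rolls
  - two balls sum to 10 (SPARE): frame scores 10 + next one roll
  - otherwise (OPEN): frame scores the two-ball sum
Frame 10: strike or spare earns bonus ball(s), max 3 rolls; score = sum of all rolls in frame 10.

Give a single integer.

Frame 1: SPARE (4+6=10). 10 + next roll (10) = 20. Cumulative: 20
Frame 2: STRIKE. 10 + next two rolls (10+10) = 30. Cumulative: 50
Frame 3: STRIKE. 10 + next two rolls (10+5) = 25. Cumulative: 75
Frame 4: STRIKE. 10 + next two rolls (5+5) = 20. Cumulative: 95
Frame 5: SPARE (5+5=10). 10 + next roll (9) = 19. Cumulative: 114
Frame 6: SPARE (9+1=10). 10 + next roll (10) = 20. Cumulative: 134
Frame 7: STRIKE. 10 + next two rolls (0+10) = 20. Cumulative: 154
Frame 8: SPARE (0+10=10). 10 + next roll (5) = 15. Cumulative: 169
Frame 9: OPEN (5+0=5). Cumulative: 174
Frame 10: STRIKE. Sum of all frame-10 rolls (10+8+2) = 20. Cumulative: 194

Answer: 20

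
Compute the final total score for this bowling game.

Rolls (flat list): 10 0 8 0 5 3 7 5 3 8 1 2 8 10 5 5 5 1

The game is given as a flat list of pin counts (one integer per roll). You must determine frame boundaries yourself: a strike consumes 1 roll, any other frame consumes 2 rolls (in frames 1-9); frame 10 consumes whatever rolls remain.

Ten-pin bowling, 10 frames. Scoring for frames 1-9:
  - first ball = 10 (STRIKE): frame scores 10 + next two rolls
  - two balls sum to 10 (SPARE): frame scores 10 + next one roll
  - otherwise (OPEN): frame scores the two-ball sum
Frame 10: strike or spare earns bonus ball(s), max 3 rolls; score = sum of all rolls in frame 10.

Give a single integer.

Answer: 124

Derivation:
Frame 1: STRIKE. 10 + next two rolls (0+8) = 18. Cumulative: 18
Frame 2: OPEN (0+8=8). Cumulative: 26
Frame 3: OPEN (0+5=5). Cumulative: 31
Frame 4: SPARE (3+7=10). 10 + next roll (5) = 15. Cumulative: 46
Frame 5: OPEN (5+3=8). Cumulative: 54
Frame 6: OPEN (8+1=9). Cumulative: 63
Frame 7: SPARE (2+8=10). 10 + next roll (10) = 20. Cumulative: 83
Frame 8: STRIKE. 10 + next two rolls (5+5) = 20. Cumulative: 103
Frame 9: SPARE (5+5=10). 10 + next roll (5) = 15. Cumulative: 118
Frame 10: OPEN. Sum of all frame-10 rolls (5+1) = 6. Cumulative: 124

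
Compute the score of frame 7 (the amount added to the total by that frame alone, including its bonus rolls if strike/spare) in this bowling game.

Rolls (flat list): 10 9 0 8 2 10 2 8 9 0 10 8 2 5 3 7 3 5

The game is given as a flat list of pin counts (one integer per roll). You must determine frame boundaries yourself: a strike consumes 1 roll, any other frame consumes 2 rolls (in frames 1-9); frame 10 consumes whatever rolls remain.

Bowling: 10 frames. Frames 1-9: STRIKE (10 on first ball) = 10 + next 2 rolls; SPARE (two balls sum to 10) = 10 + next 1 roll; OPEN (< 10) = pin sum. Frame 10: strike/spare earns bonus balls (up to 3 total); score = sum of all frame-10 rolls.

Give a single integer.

Frame 1: STRIKE. 10 + next two rolls (9+0) = 19. Cumulative: 19
Frame 2: OPEN (9+0=9). Cumulative: 28
Frame 3: SPARE (8+2=10). 10 + next roll (10) = 20. Cumulative: 48
Frame 4: STRIKE. 10 + next two rolls (2+8) = 20. Cumulative: 68
Frame 5: SPARE (2+8=10). 10 + next roll (9) = 19. Cumulative: 87
Frame 6: OPEN (9+0=9). Cumulative: 96
Frame 7: STRIKE. 10 + next two rolls (8+2) = 20. Cumulative: 116
Frame 8: SPARE (8+2=10). 10 + next roll (5) = 15. Cumulative: 131
Frame 9: OPEN (5+3=8). Cumulative: 139

Answer: 20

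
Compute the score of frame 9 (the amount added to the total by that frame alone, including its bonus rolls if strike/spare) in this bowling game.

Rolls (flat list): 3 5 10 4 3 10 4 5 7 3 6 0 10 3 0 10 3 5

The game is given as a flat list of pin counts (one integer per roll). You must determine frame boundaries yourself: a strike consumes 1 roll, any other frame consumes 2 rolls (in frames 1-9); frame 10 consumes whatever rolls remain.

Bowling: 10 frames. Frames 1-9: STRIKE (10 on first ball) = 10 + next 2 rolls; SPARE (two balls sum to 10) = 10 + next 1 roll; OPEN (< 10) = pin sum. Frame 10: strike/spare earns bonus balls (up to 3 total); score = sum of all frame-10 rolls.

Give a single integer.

Frame 1: OPEN (3+5=8). Cumulative: 8
Frame 2: STRIKE. 10 + next two rolls (4+3) = 17. Cumulative: 25
Frame 3: OPEN (4+3=7). Cumulative: 32
Frame 4: STRIKE. 10 + next two rolls (4+5) = 19. Cumulative: 51
Frame 5: OPEN (4+5=9). Cumulative: 60
Frame 6: SPARE (7+3=10). 10 + next roll (6) = 16. Cumulative: 76
Frame 7: OPEN (6+0=6). Cumulative: 82
Frame 8: STRIKE. 10 + next two rolls (3+0) = 13. Cumulative: 95
Frame 9: OPEN (3+0=3). Cumulative: 98
Frame 10: STRIKE. Sum of all frame-10 rolls (10+3+5) = 18. Cumulative: 116

Answer: 3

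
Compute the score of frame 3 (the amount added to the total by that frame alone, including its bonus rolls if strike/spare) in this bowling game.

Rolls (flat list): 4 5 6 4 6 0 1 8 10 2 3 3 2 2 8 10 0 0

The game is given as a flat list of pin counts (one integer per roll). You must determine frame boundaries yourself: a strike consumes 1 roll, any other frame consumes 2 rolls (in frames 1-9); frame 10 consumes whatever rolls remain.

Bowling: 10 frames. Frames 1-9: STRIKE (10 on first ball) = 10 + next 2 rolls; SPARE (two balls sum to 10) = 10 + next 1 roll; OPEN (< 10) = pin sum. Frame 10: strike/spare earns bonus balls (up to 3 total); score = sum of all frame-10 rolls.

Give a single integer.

Answer: 6

Derivation:
Frame 1: OPEN (4+5=9). Cumulative: 9
Frame 2: SPARE (6+4=10). 10 + next roll (6) = 16. Cumulative: 25
Frame 3: OPEN (6+0=6). Cumulative: 31
Frame 4: OPEN (1+8=9). Cumulative: 40
Frame 5: STRIKE. 10 + next two rolls (2+3) = 15. Cumulative: 55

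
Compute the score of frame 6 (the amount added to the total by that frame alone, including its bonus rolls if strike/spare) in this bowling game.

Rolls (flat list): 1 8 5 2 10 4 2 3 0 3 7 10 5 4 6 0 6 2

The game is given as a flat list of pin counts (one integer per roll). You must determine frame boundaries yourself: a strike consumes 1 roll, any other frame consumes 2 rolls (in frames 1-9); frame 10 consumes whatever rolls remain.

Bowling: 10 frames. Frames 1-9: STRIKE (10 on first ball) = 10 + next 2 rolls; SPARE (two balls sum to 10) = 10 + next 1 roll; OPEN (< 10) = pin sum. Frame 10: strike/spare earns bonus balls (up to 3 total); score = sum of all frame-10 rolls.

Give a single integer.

Frame 1: OPEN (1+8=9). Cumulative: 9
Frame 2: OPEN (5+2=7). Cumulative: 16
Frame 3: STRIKE. 10 + next two rolls (4+2) = 16. Cumulative: 32
Frame 4: OPEN (4+2=6). Cumulative: 38
Frame 5: OPEN (3+0=3). Cumulative: 41
Frame 6: SPARE (3+7=10). 10 + next roll (10) = 20. Cumulative: 61
Frame 7: STRIKE. 10 + next two rolls (5+4) = 19. Cumulative: 80
Frame 8: OPEN (5+4=9). Cumulative: 89

Answer: 20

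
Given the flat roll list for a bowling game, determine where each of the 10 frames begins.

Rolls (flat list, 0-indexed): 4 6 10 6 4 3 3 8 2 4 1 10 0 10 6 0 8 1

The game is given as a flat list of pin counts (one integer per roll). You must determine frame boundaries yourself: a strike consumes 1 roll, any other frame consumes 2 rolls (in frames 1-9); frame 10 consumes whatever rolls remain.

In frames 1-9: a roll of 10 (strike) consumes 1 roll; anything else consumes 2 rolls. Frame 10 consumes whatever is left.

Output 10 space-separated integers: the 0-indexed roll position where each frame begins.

Frame 1 starts at roll index 0: rolls=4,6 (sum=10), consumes 2 rolls
Frame 2 starts at roll index 2: roll=10 (strike), consumes 1 roll
Frame 3 starts at roll index 3: rolls=6,4 (sum=10), consumes 2 rolls
Frame 4 starts at roll index 5: rolls=3,3 (sum=6), consumes 2 rolls
Frame 5 starts at roll index 7: rolls=8,2 (sum=10), consumes 2 rolls
Frame 6 starts at roll index 9: rolls=4,1 (sum=5), consumes 2 rolls
Frame 7 starts at roll index 11: roll=10 (strike), consumes 1 roll
Frame 8 starts at roll index 12: rolls=0,10 (sum=10), consumes 2 rolls
Frame 9 starts at roll index 14: rolls=6,0 (sum=6), consumes 2 rolls
Frame 10 starts at roll index 16: 2 remaining rolls

Answer: 0 2 3 5 7 9 11 12 14 16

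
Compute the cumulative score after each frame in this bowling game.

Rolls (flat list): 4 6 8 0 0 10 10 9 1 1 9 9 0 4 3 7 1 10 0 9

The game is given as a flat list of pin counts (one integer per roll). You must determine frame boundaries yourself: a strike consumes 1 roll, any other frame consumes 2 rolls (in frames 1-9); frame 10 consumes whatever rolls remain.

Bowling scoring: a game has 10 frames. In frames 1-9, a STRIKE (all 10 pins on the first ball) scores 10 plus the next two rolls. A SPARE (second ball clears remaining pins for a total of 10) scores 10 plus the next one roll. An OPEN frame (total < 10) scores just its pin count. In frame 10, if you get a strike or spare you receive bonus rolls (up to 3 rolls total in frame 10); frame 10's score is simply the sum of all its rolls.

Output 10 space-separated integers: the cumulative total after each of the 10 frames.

Frame 1: SPARE (4+6=10). 10 + next roll (8) = 18. Cumulative: 18
Frame 2: OPEN (8+0=8). Cumulative: 26
Frame 3: SPARE (0+10=10). 10 + next roll (10) = 20. Cumulative: 46
Frame 4: STRIKE. 10 + next two rolls (9+1) = 20. Cumulative: 66
Frame 5: SPARE (9+1=10). 10 + next roll (1) = 11. Cumulative: 77
Frame 6: SPARE (1+9=10). 10 + next roll (9) = 19. Cumulative: 96
Frame 7: OPEN (9+0=9). Cumulative: 105
Frame 8: OPEN (4+3=7). Cumulative: 112
Frame 9: OPEN (7+1=8). Cumulative: 120
Frame 10: STRIKE. Sum of all frame-10 rolls (10+0+9) = 19. Cumulative: 139

Answer: 18 26 46 66 77 96 105 112 120 139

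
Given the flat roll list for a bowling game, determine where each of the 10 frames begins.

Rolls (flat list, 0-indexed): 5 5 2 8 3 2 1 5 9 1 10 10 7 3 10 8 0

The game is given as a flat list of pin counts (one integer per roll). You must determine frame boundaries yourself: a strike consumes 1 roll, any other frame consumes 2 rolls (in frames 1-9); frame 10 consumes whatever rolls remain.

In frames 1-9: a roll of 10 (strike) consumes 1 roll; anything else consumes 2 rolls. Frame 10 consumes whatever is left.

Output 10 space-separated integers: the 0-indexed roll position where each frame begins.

Answer: 0 2 4 6 8 10 11 12 14 15

Derivation:
Frame 1 starts at roll index 0: rolls=5,5 (sum=10), consumes 2 rolls
Frame 2 starts at roll index 2: rolls=2,8 (sum=10), consumes 2 rolls
Frame 3 starts at roll index 4: rolls=3,2 (sum=5), consumes 2 rolls
Frame 4 starts at roll index 6: rolls=1,5 (sum=6), consumes 2 rolls
Frame 5 starts at roll index 8: rolls=9,1 (sum=10), consumes 2 rolls
Frame 6 starts at roll index 10: roll=10 (strike), consumes 1 roll
Frame 7 starts at roll index 11: roll=10 (strike), consumes 1 roll
Frame 8 starts at roll index 12: rolls=7,3 (sum=10), consumes 2 rolls
Frame 9 starts at roll index 14: roll=10 (strike), consumes 1 roll
Frame 10 starts at roll index 15: 2 remaining rolls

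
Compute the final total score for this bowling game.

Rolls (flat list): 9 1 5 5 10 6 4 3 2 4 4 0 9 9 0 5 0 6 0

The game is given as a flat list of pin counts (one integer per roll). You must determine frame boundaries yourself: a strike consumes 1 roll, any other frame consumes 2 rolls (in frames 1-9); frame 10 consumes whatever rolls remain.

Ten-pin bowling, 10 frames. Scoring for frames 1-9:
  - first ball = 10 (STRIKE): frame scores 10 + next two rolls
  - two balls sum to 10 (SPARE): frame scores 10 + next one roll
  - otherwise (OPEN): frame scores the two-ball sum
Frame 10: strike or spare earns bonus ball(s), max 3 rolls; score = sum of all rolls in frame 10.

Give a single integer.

Frame 1: SPARE (9+1=10). 10 + next roll (5) = 15. Cumulative: 15
Frame 2: SPARE (5+5=10). 10 + next roll (10) = 20. Cumulative: 35
Frame 3: STRIKE. 10 + next two rolls (6+4) = 20. Cumulative: 55
Frame 4: SPARE (6+4=10). 10 + next roll (3) = 13. Cumulative: 68
Frame 5: OPEN (3+2=5). Cumulative: 73
Frame 6: OPEN (4+4=8). Cumulative: 81
Frame 7: OPEN (0+9=9). Cumulative: 90
Frame 8: OPEN (9+0=9). Cumulative: 99
Frame 9: OPEN (5+0=5). Cumulative: 104
Frame 10: OPEN. Sum of all frame-10 rolls (6+0) = 6. Cumulative: 110

Answer: 110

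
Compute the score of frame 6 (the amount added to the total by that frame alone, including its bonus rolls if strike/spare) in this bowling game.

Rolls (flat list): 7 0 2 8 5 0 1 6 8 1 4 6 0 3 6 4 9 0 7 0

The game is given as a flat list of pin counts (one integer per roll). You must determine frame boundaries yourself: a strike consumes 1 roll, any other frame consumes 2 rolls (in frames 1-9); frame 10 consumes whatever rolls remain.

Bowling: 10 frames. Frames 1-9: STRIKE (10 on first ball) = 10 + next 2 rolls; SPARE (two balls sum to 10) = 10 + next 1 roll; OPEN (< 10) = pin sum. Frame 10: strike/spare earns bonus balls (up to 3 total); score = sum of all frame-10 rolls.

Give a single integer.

Answer: 10

Derivation:
Frame 1: OPEN (7+0=7). Cumulative: 7
Frame 2: SPARE (2+8=10). 10 + next roll (5) = 15. Cumulative: 22
Frame 3: OPEN (5+0=5). Cumulative: 27
Frame 4: OPEN (1+6=7). Cumulative: 34
Frame 5: OPEN (8+1=9). Cumulative: 43
Frame 6: SPARE (4+6=10). 10 + next roll (0) = 10. Cumulative: 53
Frame 7: OPEN (0+3=3). Cumulative: 56
Frame 8: SPARE (6+4=10). 10 + next roll (9) = 19. Cumulative: 75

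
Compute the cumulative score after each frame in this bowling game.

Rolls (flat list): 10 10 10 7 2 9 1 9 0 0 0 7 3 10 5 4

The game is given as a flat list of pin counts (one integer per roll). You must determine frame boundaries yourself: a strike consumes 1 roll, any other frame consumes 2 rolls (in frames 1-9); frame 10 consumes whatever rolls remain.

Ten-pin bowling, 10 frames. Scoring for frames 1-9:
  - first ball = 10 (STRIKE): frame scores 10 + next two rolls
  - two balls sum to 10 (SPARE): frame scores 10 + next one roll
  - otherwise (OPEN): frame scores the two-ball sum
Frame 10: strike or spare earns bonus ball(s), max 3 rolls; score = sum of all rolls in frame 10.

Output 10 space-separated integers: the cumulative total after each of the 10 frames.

Answer: 30 57 76 85 104 113 113 133 152 161

Derivation:
Frame 1: STRIKE. 10 + next two rolls (10+10) = 30. Cumulative: 30
Frame 2: STRIKE. 10 + next two rolls (10+7) = 27. Cumulative: 57
Frame 3: STRIKE. 10 + next two rolls (7+2) = 19. Cumulative: 76
Frame 4: OPEN (7+2=9). Cumulative: 85
Frame 5: SPARE (9+1=10). 10 + next roll (9) = 19. Cumulative: 104
Frame 6: OPEN (9+0=9). Cumulative: 113
Frame 7: OPEN (0+0=0). Cumulative: 113
Frame 8: SPARE (7+3=10). 10 + next roll (10) = 20. Cumulative: 133
Frame 9: STRIKE. 10 + next two rolls (5+4) = 19. Cumulative: 152
Frame 10: OPEN. Sum of all frame-10 rolls (5+4) = 9. Cumulative: 161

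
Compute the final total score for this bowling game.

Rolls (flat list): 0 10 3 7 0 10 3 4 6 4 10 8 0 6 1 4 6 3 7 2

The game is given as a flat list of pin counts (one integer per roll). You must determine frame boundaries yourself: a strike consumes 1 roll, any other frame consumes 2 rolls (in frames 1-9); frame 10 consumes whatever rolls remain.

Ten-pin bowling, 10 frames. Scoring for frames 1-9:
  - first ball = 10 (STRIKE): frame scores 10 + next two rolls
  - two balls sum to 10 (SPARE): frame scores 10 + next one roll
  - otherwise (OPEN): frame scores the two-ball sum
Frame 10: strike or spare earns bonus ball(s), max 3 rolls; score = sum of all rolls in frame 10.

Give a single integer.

Frame 1: SPARE (0+10=10). 10 + next roll (3) = 13. Cumulative: 13
Frame 2: SPARE (3+7=10). 10 + next roll (0) = 10. Cumulative: 23
Frame 3: SPARE (0+10=10). 10 + next roll (3) = 13. Cumulative: 36
Frame 4: OPEN (3+4=7). Cumulative: 43
Frame 5: SPARE (6+4=10). 10 + next roll (10) = 20. Cumulative: 63
Frame 6: STRIKE. 10 + next two rolls (8+0) = 18. Cumulative: 81
Frame 7: OPEN (8+0=8). Cumulative: 89
Frame 8: OPEN (6+1=7). Cumulative: 96
Frame 9: SPARE (4+6=10). 10 + next roll (3) = 13. Cumulative: 109
Frame 10: SPARE. Sum of all frame-10 rolls (3+7+2) = 12. Cumulative: 121

Answer: 121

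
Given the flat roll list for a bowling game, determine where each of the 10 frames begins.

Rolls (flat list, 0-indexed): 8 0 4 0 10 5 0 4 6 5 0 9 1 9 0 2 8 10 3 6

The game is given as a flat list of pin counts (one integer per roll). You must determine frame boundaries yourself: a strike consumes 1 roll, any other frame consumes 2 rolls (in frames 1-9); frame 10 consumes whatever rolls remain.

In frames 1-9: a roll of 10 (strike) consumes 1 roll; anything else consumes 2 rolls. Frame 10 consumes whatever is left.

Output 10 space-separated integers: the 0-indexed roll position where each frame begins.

Answer: 0 2 4 5 7 9 11 13 15 17

Derivation:
Frame 1 starts at roll index 0: rolls=8,0 (sum=8), consumes 2 rolls
Frame 2 starts at roll index 2: rolls=4,0 (sum=4), consumes 2 rolls
Frame 3 starts at roll index 4: roll=10 (strike), consumes 1 roll
Frame 4 starts at roll index 5: rolls=5,0 (sum=5), consumes 2 rolls
Frame 5 starts at roll index 7: rolls=4,6 (sum=10), consumes 2 rolls
Frame 6 starts at roll index 9: rolls=5,0 (sum=5), consumes 2 rolls
Frame 7 starts at roll index 11: rolls=9,1 (sum=10), consumes 2 rolls
Frame 8 starts at roll index 13: rolls=9,0 (sum=9), consumes 2 rolls
Frame 9 starts at roll index 15: rolls=2,8 (sum=10), consumes 2 rolls
Frame 10 starts at roll index 17: 3 remaining rolls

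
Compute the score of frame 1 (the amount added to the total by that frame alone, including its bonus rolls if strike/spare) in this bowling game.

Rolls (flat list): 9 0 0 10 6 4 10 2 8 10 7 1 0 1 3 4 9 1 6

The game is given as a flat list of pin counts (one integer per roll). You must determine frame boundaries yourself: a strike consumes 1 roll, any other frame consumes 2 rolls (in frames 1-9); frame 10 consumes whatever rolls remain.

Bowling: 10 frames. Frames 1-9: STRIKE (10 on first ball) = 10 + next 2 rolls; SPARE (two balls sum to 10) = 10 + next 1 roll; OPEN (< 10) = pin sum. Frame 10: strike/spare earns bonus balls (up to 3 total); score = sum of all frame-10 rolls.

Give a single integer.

Answer: 9

Derivation:
Frame 1: OPEN (9+0=9). Cumulative: 9
Frame 2: SPARE (0+10=10). 10 + next roll (6) = 16. Cumulative: 25
Frame 3: SPARE (6+4=10). 10 + next roll (10) = 20. Cumulative: 45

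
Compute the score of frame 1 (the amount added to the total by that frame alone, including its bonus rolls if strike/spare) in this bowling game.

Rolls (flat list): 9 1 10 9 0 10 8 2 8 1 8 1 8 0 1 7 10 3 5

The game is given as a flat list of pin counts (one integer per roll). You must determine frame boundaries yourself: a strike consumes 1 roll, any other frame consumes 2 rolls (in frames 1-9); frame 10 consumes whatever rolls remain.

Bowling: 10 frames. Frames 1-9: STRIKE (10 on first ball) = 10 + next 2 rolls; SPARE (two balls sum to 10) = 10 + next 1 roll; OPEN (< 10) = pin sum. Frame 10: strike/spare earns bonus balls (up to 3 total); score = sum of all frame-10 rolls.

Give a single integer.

Frame 1: SPARE (9+1=10). 10 + next roll (10) = 20. Cumulative: 20
Frame 2: STRIKE. 10 + next two rolls (9+0) = 19. Cumulative: 39
Frame 3: OPEN (9+0=9). Cumulative: 48

Answer: 20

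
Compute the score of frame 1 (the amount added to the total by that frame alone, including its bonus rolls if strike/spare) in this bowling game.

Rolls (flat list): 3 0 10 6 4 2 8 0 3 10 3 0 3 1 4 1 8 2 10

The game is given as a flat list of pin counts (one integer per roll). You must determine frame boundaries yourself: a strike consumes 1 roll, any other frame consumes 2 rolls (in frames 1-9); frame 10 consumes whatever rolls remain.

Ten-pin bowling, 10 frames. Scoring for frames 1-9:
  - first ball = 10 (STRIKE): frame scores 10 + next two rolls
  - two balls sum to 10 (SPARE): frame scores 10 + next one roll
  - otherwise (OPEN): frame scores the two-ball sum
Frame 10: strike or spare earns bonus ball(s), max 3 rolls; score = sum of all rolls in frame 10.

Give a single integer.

Answer: 3

Derivation:
Frame 1: OPEN (3+0=3). Cumulative: 3
Frame 2: STRIKE. 10 + next two rolls (6+4) = 20. Cumulative: 23
Frame 3: SPARE (6+4=10). 10 + next roll (2) = 12. Cumulative: 35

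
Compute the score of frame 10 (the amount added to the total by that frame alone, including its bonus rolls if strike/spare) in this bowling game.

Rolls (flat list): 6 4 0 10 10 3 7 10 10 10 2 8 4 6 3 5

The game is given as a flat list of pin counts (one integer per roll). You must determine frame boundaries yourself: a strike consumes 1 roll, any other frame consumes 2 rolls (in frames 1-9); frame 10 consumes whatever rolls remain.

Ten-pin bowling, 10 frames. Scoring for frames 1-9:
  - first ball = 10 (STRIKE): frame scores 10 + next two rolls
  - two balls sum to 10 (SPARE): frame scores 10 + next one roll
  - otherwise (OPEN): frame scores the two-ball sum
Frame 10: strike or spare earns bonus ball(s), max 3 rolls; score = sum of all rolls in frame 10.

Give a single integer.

Frame 1: SPARE (6+4=10). 10 + next roll (0) = 10. Cumulative: 10
Frame 2: SPARE (0+10=10). 10 + next roll (10) = 20. Cumulative: 30
Frame 3: STRIKE. 10 + next two rolls (3+7) = 20. Cumulative: 50
Frame 4: SPARE (3+7=10). 10 + next roll (10) = 20. Cumulative: 70
Frame 5: STRIKE. 10 + next two rolls (10+10) = 30. Cumulative: 100
Frame 6: STRIKE. 10 + next two rolls (10+2) = 22. Cumulative: 122
Frame 7: STRIKE. 10 + next two rolls (2+8) = 20. Cumulative: 142
Frame 8: SPARE (2+8=10). 10 + next roll (4) = 14. Cumulative: 156
Frame 9: SPARE (4+6=10). 10 + next roll (3) = 13. Cumulative: 169
Frame 10: OPEN. Sum of all frame-10 rolls (3+5) = 8. Cumulative: 177

Answer: 8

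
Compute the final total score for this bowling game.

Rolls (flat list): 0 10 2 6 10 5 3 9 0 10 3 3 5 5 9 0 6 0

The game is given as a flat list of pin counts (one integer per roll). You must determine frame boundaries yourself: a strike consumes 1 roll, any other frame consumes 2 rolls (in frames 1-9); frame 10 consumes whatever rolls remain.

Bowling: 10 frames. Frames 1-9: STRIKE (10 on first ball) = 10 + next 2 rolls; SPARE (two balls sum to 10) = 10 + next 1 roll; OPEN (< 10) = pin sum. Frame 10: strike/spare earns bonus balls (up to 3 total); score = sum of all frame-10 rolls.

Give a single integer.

Answer: 111

Derivation:
Frame 1: SPARE (0+10=10). 10 + next roll (2) = 12. Cumulative: 12
Frame 2: OPEN (2+6=8). Cumulative: 20
Frame 3: STRIKE. 10 + next two rolls (5+3) = 18. Cumulative: 38
Frame 4: OPEN (5+3=8). Cumulative: 46
Frame 5: OPEN (9+0=9). Cumulative: 55
Frame 6: STRIKE. 10 + next two rolls (3+3) = 16. Cumulative: 71
Frame 7: OPEN (3+3=6). Cumulative: 77
Frame 8: SPARE (5+5=10). 10 + next roll (9) = 19. Cumulative: 96
Frame 9: OPEN (9+0=9). Cumulative: 105
Frame 10: OPEN. Sum of all frame-10 rolls (6+0) = 6. Cumulative: 111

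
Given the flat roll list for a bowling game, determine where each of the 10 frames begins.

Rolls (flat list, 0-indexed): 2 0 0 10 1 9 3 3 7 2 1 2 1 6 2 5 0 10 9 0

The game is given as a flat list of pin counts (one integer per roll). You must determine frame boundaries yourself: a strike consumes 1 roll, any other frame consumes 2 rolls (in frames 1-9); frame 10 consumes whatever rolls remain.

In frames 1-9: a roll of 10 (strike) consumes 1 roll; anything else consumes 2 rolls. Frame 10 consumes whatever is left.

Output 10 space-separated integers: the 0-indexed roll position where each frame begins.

Frame 1 starts at roll index 0: rolls=2,0 (sum=2), consumes 2 rolls
Frame 2 starts at roll index 2: rolls=0,10 (sum=10), consumes 2 rolls
Frame 3 starts at roll index 4: rolls=1,9 (sum=10), consumes 2 rolls
Frame 4 starts at roll index 6: rolls=3,3 (sum=6), consumes 2 rolls
Frame 5 starts at roll index 8: rolls=7,2 (sum=9), consumes 2 rolls
Frame 6 starts at roll index 10: rolls=1,2 (sum=3), consumes 2 rolls
Frame 7 starts at roll index 12: rolls=1,6 (sum=7), consumes 2 rolls
Frame 8 starts at roll index 14: rolls=2,5 (sum=7), consumes 2 rolls
Frame 9 starts at roll index 16: rolls=0,10 (sum=10), consumes 2 rolls
Frame 10 starts at roll index 18: 2 remaining rolls

Answer: 0 2 4 6 8 10 12 14 16 18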